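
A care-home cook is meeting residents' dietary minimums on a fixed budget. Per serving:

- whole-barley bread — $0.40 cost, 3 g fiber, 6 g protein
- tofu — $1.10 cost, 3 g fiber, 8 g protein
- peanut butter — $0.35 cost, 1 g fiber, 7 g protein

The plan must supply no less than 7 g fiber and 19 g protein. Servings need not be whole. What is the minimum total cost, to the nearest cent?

This is a tiny linear program; its minimum lies at a vertex of the feasible set. List the vertices and price them.
whole-barley bread only: max(7/3, 19/6) = 3.167 servings → $1.27.
tofu only: max(7/3, 19/8) = 2.375 servings → $2.61.
peanut butter only: max(7/1, 19/7) = 7 servings → $2.45.
whole-barley bread + tofu: the both-tight solution has a negative serving — not a feasible corner.
whole-barley bread + peanut butter with both tight: 2 servings and 1 serving → $1.15.
tofu + peanut butter with both tight: 2.308 servings and 0.07692 servings → $2.57.
Cheapest feasible corner: $1.15.

$1.15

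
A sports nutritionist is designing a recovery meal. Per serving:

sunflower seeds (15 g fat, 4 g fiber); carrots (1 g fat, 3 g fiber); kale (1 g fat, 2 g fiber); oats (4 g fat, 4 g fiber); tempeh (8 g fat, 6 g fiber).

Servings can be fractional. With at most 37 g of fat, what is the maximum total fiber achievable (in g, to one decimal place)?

Fiber per g fat: carrots 3, kale 2, oats 1, tempeh 0.75, sunflower seeds 0.2667.
With no serving limits, spend the whole fat allowance on carrots: 37 g / 1 g × 3 g = 111.0 g.

111.0 g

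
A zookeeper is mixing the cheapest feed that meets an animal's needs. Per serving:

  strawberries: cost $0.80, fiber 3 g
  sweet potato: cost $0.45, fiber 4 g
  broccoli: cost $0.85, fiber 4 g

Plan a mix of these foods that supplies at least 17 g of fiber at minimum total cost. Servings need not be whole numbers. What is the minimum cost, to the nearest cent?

Cost per g of fiber: sweet potato $0.1125, broccoli $0.2125, strawberries $0.2667.
With no serving limits, use only sweet potato: 17 g / 4 g = 4.25 servings × $0.45 = $1.91.

$1.91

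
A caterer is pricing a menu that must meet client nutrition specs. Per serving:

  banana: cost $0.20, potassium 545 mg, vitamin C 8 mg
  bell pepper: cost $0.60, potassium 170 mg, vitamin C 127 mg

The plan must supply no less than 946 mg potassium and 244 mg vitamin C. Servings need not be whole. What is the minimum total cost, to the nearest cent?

At the optimum either one food covers both requirements or two foods hit both targets exactly; no other combination can be cheaper.
banana only: max(946/545, 244/8) = 30.5 servings → $6.10.
bell pepper only: max(946/170, 244/127) = 5.565 servings → $3.34.
banana + bell pepper with both tight: 1.159 servings and 1.848 servings → $1.34.
The minimum over all feasible corners is $1.34.

$1.34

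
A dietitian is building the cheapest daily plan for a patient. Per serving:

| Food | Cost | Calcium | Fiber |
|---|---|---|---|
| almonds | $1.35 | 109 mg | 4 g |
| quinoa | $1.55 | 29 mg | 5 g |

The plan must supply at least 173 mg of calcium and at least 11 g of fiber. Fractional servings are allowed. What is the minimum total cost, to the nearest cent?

$3.55

At the optimum either one food covers both requirements or two foods hit both targets exactly; no other combination can be cheaper.
almonds only: max(173/109, 11/4) = 2.75 servings → $3.71.
quinoa only: max(173/29, 11/5) = 5.966 servings → $9.25.
almonds + quinoa with both tight: 1.273 servings and 1.182 servings → $3.55.
The minimum over all feasible corners is $3.55.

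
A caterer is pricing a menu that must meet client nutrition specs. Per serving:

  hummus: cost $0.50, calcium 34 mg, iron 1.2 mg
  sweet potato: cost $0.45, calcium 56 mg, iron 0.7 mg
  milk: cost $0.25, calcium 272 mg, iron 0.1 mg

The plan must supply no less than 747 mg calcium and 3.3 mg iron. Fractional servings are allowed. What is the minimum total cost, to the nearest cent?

hummus only: max(747/34, 3.3/1.2) = 21.97 servings → $10.99.
sweet potato only: max(747/56, 3.3/0.7) = 13.34 servings → $6.00.
milk only: max(747/272, 3.3/0.1) = 33 servings → $8.25.
hummus + sweet potato: intersection lies outside the first quadrant.
hummus + milk with both tight: 2.548 servings and 2.428 servings → $1.88.
sweet potato + milk with both tight: 4.453 servings and 1.83 servings → $2.46.
So the least-cost plan costs $1.88.

$1.88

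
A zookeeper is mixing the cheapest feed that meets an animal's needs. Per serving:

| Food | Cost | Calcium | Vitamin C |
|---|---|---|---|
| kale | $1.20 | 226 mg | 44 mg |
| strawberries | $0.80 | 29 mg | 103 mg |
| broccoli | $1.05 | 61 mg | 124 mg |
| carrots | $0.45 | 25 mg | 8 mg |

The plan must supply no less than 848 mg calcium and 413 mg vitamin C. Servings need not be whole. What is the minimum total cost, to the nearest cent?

The cheapest plan sits at a corner of the feasible region — with two constraints it uses at most two foods.
kale only: max(848/226, 413/44) = 9.386 servings → $11.26.
strawberries only: max(848/29, 413/103) = 29.24 servings → $23.39.
broccoli only: max(848/61, 413/124) = 13.9 servings → $14.60.
carrots only: max(848/25, 413/8) = 51.62 servings → $23.23.
kale + strawberries with both tight: 3.425 servings and 2.546 servings → $6.15.
kale + broccoli with both tight: 3.155 servings and 2.211 servings → $6.11.
kale + carrots: intersection lies outside the first quadrant.
strawberries + broccoli with both targets exact would need a negative amount; discard.
strawberries + carrots with both tight: 1.511 servings and 32.17 servings → $15.68.
broccoli + carrots with both tight: 1.356 servings and 30.61 servings → $15.20.
The minimum over all feasible corners is $6.11.

$6.11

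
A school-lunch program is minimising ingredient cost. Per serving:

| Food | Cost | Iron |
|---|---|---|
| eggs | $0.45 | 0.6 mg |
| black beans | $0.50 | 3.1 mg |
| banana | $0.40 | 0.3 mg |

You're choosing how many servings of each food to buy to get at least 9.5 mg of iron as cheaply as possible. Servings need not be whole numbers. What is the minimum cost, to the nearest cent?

Cost per mg of iron: black beans $0.1613, eggs $0.7500, banana $1.3333.
With no serving limits, use only black beans: 9.5 mg / 3.1 mg = 3.065 servings × $0.50 = $1.53.

$1.53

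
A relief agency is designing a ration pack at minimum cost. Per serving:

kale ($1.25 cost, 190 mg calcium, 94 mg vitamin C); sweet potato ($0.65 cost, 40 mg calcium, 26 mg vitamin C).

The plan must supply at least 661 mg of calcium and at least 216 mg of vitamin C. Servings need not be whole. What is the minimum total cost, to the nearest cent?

$4.35

At the optimum either one food covers both requirements or two foods hit both targets exactly; no other combination can be cheaper.
kale only: max(661/190, 216/94) = 3.479 servings → $4.35.
sweet potato only: max(661/40, 216/26) = 16.52 servings → $10.74.
kale + sweet potato: the both-tight solution has a negative serving — not a feasible corner.
Cheapest feasible corner: $4.35.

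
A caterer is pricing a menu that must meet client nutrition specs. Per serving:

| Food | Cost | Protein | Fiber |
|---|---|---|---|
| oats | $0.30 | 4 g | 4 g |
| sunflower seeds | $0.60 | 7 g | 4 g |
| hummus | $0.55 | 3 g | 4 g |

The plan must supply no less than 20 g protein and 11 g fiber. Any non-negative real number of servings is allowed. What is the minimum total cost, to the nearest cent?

$1.50

oats only: max(20/4, 11/4) = 5 servings → $1.50.
sunflower seeds only: max(20/7, 11/4) = 2.857 servings → $1.71.
hummus only: max(20/3, 11/4) = 6.667 servings → $3.67.
oats + sunflower seeds with both targets exact would need a negative amount; discard.
oats + hummus with both targets exact would need a negative amount; discard.
sunflower seeds + hummus: the both-tight solution has a negative serving — not a feasible corner.
So the least-cost plan costs $1.50.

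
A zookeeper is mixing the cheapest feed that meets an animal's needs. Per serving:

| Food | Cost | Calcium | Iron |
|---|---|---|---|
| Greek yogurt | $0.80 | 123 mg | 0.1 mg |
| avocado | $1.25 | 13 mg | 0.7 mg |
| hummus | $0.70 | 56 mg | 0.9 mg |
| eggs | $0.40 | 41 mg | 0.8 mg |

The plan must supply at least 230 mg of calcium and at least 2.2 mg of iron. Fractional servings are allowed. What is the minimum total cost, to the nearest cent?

$1.85

A basic optimal solution has at most two foods positive. Try each food alone and each pair with both targets met exactly.
Greek yogurt only: max(230/123, 2.2/0.1) = 22 servings → $17.60.
avocado only: max(230/13, 2.2/0.7) = 17.69 servings → $22.12.
hummus only: max(230/56, 2.2/0.9) = 4.107 servings → $2.88.
eggs only: max(230/41, 2.2/0.8) = 5.61 servings → $2.24.
Greek yogurt + avocado with both tight: 1.561 servings and 2.92 servings → $4.90.
Greek yogurt + hummus with both tight: 0.7973 servings and 2.356 servings → $2.29.
Greek yogurt + eggs with both tight: 0.9947 servings and 2.626 servings → $1.85.
avocado + hummus: the both-tight solution has a negative serving — not a feasible corner.
avocado + eggs: the both-tight solution has a negative serving — not a feasible corner.
hummus + eggs: the both-tight solution has a negative serving — not a feasible corner.
Cheapest feasible corner: $1.85.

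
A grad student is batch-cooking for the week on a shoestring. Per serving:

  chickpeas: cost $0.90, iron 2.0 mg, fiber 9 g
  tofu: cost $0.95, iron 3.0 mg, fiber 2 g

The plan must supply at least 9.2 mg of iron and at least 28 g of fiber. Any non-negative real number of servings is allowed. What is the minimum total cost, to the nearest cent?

At the optimum either one food covers both requirements or two foods hit both targets exactly; no other combination can be cheaper.
chickpeas only: max(9.2/2.0, 28/9) = 4.6 servings → $4.14.
tofu only: max(9.2/3.0, 28/2) = 14 servings → $13.30.
chickpeas + tofu with both tight: 2.852 servings and 1.165 servings → $3.67.
So the least-cost plan costs $3.67.

$3.67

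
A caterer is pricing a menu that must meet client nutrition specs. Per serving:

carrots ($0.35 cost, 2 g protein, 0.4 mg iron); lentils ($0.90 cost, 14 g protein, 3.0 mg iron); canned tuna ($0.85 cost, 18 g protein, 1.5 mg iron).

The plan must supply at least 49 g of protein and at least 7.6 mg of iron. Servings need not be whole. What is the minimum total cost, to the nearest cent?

$2.77

Two binding constraints pin down two serving amounts, so the optimal mix uses at most two foods. The candidates are each food alone (scaled to the tighter of protein/iron) and each pair with both constraints tight.
carrots only: max(49/2, 7.6/0.4) = 24.5 servings → $8.57.
lentils only: max(49/14, 7.6/3.0) = 3.5 servings → $3.15.
canned tuna only: max(49/18, 7.6/1.5) = 5.067 servings → $4.31.
carrots + lentils: the both-tight solution has a negative serving — not a feasible corner.
carrots + canned tuna with both tight: 15.07 servings and 1.048 servings → $6.17.
lentils + canned tuna with both tight: 1.918 servings and 1.23 servings → $2.77.
So the least-cost plan costs $2.77.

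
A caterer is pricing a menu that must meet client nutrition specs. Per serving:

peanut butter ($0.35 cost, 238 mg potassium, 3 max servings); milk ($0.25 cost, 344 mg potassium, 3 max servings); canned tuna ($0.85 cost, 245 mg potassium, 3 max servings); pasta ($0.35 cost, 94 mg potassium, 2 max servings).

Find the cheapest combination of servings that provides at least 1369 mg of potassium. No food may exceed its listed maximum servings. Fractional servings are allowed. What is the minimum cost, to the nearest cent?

Cost per mg of potassium: milk $0.0007, peanut butter $0.0015, canned tuna $0.0035, pasta $0.0037.
Take 3 servings of milk: +1032.0 mg potassium for $0.75 (total $0.75, still need 337.0 mg).
Take 1.416 servings of peanut butter: +337.0 mg potassium for $0.50 (total $1.25, still need 0.0 mg).
Greedy by cheapest-per-mg is optimal for a single linear constraint, so the minimum cost is $1.25.

$1.25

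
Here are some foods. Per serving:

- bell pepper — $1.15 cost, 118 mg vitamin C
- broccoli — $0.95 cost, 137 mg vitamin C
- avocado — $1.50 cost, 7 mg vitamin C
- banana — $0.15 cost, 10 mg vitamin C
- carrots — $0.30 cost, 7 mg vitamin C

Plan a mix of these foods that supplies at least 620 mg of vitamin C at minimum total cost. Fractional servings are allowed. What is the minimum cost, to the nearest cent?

$4.30

Cost per mg of vitamin C: broccoli $0.0069, bell pepper $0.0097, banana $0.0150, carrots $0.0429, avocado $0.2143.
With no serving limits, use only broccoli: 620 mg / 137 mg = 4.526 servings × $0.95 = $4.30.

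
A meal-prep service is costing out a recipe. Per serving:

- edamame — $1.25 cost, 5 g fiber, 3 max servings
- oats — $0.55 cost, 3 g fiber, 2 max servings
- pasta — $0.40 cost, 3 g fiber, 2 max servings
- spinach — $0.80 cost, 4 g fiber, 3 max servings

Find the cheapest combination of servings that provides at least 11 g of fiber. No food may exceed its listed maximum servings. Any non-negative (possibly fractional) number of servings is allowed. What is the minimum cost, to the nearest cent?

Cost per g of fiber: pasta $0.1333, oats $0.1833, spinach $0.2000, edamame $0.2500.
Take 2 servings of pasta: +6.0 g fiber for $0.80 (total $0.80, still need 5.0 g).
Take 1.667 servings of oats: +5.0 g fiber for $0.92 (total $1.72, still need 0.0 g).
Filling from the cheapest source first is optimal under one linear minimum: $1.72.

$1.72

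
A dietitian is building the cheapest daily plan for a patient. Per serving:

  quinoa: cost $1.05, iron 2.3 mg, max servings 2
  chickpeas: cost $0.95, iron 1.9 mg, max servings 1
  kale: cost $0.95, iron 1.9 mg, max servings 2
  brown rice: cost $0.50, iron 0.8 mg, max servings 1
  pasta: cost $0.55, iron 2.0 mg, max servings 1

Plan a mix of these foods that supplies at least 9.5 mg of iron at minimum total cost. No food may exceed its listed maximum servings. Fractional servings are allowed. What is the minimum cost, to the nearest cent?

$4.10

Cost per mg of iron: pasta $0.2750, quinoa $0.4565, chickpeas $0.5000, kale $0.5000, brown rice $0.6250.
Take 1 serving of pasta: +2.0 mg iron for $0.55 (total $0.55, still need 7.5 mg).
Take 2 servings of quinoa: +4.6 mg iron for $2.10 (total $2.65, still need 2.9 mg).
Take 1 serving of chickpeas: +1.9 mg iron for $0.95 (total $3.60, still need 1.0 mg).
Take 0.5263 servings of kale: +1.0 mg iron for $0.50 (total $4.10, still need 0.0 mg).
Filling from the cheapest source first is optimal under one linear minimum: $4.10.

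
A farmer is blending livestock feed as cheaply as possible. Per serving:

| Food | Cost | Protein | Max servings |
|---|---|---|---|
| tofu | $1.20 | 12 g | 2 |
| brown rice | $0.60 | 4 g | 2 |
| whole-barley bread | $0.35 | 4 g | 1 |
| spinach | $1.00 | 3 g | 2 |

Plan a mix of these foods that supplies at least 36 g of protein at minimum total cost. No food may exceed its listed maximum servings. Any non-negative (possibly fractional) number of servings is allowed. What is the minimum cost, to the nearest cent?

$3.95

Cost per g of protein: whole-barley bread $0.0875, tofu $0.1000, brown rice $0.1500, spinach $0.3333.
Take 1 serving of whole-barley bread: +4.0 g protein for $0.35 (total $0.35, still need 32.0 g).
Take 2 servings of tofu: +24.0 g protein for $2.40 (total $2.75, still need 8.0 g).
Take 2 servings of brown rice: +8.0 g protein for $1.20 (total $3.95, still need 0.0 g).
Filling from the cheapest source first is optimal under one linear minimum: $3.95.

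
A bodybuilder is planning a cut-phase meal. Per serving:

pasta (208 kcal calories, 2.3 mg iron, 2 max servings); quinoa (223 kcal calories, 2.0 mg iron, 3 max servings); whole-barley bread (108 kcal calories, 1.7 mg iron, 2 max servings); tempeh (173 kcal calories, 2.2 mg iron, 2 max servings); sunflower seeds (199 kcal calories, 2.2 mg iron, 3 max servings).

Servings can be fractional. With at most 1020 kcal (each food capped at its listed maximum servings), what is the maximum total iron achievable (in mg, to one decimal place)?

12.9 mg

Iron per kcal: whole-barley bread 0.01574, tempeh 0.01272, pasta 0.01106, sunflower seeds 0.01106, quinoa 0.008969.
Take 2 servings of whole-barley bread: uses 216 kcal, +3.4 mg iron (running total 3.4 mg).
Take 2 servings of tempeh: uses 346 kcal, +4.4 mg iron (running total 7.8 mg).
Take 2 servings of pasta: uses 416 kcal, +4.6 mg iron (running total 12.4 mg).
Take 0.2111 servings of sunflower seeds: uses 42 kcal, +0.5 mg iron (running total 12.9 mg).
Greedy by best ratio exhausts the calories allowance optimally: 12.9 mg.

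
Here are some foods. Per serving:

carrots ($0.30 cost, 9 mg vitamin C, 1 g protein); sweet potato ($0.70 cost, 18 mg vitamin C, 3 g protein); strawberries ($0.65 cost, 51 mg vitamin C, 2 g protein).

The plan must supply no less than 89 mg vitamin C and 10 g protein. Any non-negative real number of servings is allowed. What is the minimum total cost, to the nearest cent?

$2.47

With two linear requirements the optimum uses one or two foods; enumerate the corners.
carrots only: max(89/9, 10/1) = 10 servings → $3.00.
sweet potato only: max(89/18, 10/3) = 4.944 servings → $3.46.
strawberries only: max(89/51, 10/2) = 5 servings → $3.25.
carrots + sweet potato with both tight: 9.667 servings and 0.1111 servings → $2.98.
carrots + strawberries with both targets exact would need a negative amount; discard.
sweet potato + strawberries with both tight: 2.838 servings and 0.7436 servings → $2.47.
Cheapest feasible corner: $2.47.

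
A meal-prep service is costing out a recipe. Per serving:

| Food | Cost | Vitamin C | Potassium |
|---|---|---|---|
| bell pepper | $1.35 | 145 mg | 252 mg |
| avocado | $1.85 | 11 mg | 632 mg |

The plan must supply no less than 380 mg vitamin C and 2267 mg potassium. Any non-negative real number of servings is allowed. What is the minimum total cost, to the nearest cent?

$8.12

Two binding constraints pin down two serving amounts, so the optimal mix uses at most two foods. The candidates are each food alone (scaled to the tighter of vitamin C/potassium) and each pair with both constraints tight.
bell pepper only: max(380/145, 2267/252) = 8.996 servings → $12.14.
avocado only: max(380/11, 2267/632) = 34.55 servings → $63.91.
bell pepper + avocado with both tight: 2.422 servings and 2.621 servings → $8.12.
The minimum over all feasible corners is $8.12.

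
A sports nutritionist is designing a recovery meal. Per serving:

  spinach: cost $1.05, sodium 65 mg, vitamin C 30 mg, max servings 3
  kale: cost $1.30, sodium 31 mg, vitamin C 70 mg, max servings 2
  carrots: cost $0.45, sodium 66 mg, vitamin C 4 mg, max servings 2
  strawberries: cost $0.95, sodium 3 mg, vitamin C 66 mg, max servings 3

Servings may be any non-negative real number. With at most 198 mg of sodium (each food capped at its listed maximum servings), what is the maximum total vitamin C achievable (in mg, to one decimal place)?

396.6 mg

Vitamin C per mg sodium: strawberries 22, kale 2.258, spinach 0.4615, carrots 0.06061.
Take 3 servings of strawberries: uses 9 mg sodium, +198.0 mg vitamin C (running total 198.0 mg).
Take 2 servings of kale: uses 62 mg sodium, +140.0 mg vitamin C (running total 338.0 mg).
Take 1.954 servings of spinach: uses 127 mg sodium, +58.6 mg vitamin C (running total 396.6 mg).
Greedy by best ratio exhausts the sodium allowance optimally: 396.6 mg.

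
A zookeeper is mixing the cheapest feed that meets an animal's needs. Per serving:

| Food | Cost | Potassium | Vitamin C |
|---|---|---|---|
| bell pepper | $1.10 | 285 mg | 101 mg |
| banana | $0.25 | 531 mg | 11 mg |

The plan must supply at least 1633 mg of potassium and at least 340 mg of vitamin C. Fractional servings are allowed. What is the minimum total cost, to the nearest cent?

An LP optimum is at a vertex; with two nutrient constraints at most two foods are used. Check each candidate.
bell pepper only: max(1633/285, 340/101) = 5.73 servings → $6.30.
banana only: max(1633/531, 340/11) = 30.91 servings → $7.73.
bell pepper + banana with both tight: 3.22 servings and 1.347 servings → $3.88.
The minimum over all feasible corners is $3.88.

$3.88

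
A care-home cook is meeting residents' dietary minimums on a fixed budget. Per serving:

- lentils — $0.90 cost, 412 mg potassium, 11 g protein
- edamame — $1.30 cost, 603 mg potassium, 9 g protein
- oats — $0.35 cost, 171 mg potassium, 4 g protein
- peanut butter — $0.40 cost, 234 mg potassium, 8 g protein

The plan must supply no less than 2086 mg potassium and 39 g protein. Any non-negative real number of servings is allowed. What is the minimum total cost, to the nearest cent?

$3.57

Two binding constraints pin down two serving amounts, so the optimal mix uses at most two foods. The candidates are each food alone (scaled to the tighter of potassium/protein) and each pair with both constraints tight.
lentils only: max(2086/412, 39/11) = 5.063 servings → $4.56.
edamame only: max(2086/603, 39/9) = 4.333 servings → $5.63.
oats only: max(2086/171, 39/4) = 12.2 servings → $4.27.
peanut butter only: max(2086/234, 39/8) = 8.915 servings → $3.57.
lentils + edamame with both tight: 1.622 servings and 2.351 servings → $4.52.
lentils + oats: intersection lies outside the first quadrant.
lentils + peanut butter with both targets exact would need a negative amount; discard.
edamame + oats with both tight: 1.919 servings and 5.433 servings → $4.40.
edamame + peanut butter with both tight: 2.782 servings and 1.745 servings → $4.31.
oats + peanut butter with both targets exact would need a negative amount; discard.
So the least-cost plan costs $3.57.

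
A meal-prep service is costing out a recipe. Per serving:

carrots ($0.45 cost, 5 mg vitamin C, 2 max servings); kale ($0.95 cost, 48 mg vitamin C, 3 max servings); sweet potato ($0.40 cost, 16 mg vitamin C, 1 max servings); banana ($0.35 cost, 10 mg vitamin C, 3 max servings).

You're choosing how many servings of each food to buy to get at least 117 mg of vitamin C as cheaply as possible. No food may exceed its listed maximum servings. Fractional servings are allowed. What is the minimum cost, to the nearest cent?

$2.32

Cost per mg of vitamin C: kale $0.0198, sweet potato $0.0250, banana $0.0350, carrots $0.0900.
Take 2.438 servings of kale: +117.0 mg vitamin C for $2.32 (total $2.32, still need 0.0 mg).
Greedy by cheapest-per-mg is optimal for a single linear constraint, so the minimum cost is $2.32.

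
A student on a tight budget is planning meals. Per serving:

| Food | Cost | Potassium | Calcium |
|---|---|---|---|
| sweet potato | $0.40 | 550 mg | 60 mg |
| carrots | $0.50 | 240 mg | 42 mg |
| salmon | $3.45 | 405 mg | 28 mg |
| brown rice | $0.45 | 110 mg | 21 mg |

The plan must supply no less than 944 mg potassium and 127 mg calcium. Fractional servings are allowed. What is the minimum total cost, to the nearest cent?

Two binding constraints pin down two serving amounts, so the optimal mix uses at most two foods. The candidates are each food alone (scaled to the tighter of potassium/calcium) and each pair with both constraints tight.
sweet potato only: max(944/550, 127/60) = 2.117 servings → $0.85.
carrots only: max(944/240, 127/42) = 3.933 servings → $1.97.
salmon only: max(944/405, 127/28) = 4.536 servings → $15.65.
brown rice only: max(944/110, 127/21) = 8.582 servings → $3.86.
sweet potato + carrots with both tight: 1.054 servings and 1.518 servings → $1.18.
sweet potato + salmon: intersection lies outside the first quadrant.
sweet potato + brown rice with both tight: 1.183 servings and 2.669 servings → $1.67.
carrots + salmon with both tight: 2.43 servings and 0.891 servings → $4.29.
carrots + brown rice: intersection lies outside the first quadrant.
salmon + brown rice with both tight: 1.079 servings and 4.609 servings → $5.80.
The minimum over all feasible corners is $0.85.

$0.85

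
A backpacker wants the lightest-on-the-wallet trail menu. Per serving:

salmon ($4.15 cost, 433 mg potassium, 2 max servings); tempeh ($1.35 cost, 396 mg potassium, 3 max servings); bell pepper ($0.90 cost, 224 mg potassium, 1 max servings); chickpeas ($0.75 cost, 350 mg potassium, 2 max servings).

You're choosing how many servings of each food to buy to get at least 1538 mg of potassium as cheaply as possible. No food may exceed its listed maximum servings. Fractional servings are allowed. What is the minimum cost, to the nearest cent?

$4.36

Cost per mg of potassium: chickpeas $0.0021, tempeh $0.0034, bell pepper $0.0040, salmon $0.0096.
Take 2 servings of chickpeas: +700.0 mg potassium for $1.50 (total $1.50, still need 838.0 mg).
Take 2.116 servings of tempeh: +838.0 mg potassium for $2.86 (total $4.36, still need 0.0 mg).
Filling from the cheapest source first is optimal under one linear minimum: $4.36.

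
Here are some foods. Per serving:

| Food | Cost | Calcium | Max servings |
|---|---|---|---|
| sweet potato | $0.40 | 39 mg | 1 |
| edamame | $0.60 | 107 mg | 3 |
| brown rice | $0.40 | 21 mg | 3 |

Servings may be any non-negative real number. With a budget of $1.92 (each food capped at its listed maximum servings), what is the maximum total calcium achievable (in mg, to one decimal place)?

332.7 mg

Calcium per dollar: edamame 178.3, sweet potato 97.5, brown rice 52.5.
Take 3 servings of edamame: spends $1.80, +321.0 mg calcium (running total 321.0 mg).
Take 0.3 servings of sweet potato: spends $0.12, +11.7 mg calcium (running total 332.7 mg).
Greedy by best ratio exhausts the cost allowance optimally: 332.7 mg.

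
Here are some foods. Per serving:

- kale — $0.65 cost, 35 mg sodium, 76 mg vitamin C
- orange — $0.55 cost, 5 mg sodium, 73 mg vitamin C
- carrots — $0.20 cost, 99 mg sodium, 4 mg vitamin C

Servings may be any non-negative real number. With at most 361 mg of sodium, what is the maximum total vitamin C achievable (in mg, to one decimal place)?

5270.6 mg

Vitamin C per mg sodium: orange 14.6, kale 2.171, carrots 0.0404.
With no serving limits, spend the whole sodium allowance on orange: 361 mg / 5 mg × 73 mg = 5270.6 mg.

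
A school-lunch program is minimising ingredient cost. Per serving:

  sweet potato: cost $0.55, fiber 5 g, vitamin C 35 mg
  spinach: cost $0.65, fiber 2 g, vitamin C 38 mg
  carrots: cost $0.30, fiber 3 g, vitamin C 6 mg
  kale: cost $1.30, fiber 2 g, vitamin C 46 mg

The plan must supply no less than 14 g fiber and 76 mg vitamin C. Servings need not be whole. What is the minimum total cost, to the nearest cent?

$1.50

The cheapest plan sits at a corner of the feasible region — with two constraints it uses at most two foods.
sweet potato only: max(14/5, 76/35) = 2.8 servings → $1.54.
spinach only: max(14/2, 76/38) = 7 servings → $4.55.
carrots only: max(14/3, 76/6) = 12.67 servings → $3.80.
kale only: max(14/2, 76/46) = 7 servings → $9.10.
sweet potato + spinach with both targets exact would need a negative amount; discard.
sweet potato + carrots with both tight: 1.92 servings and 1.467 servings → $1.50.
sweet potato + kale: intersection lies outside the first quadrant.
spinach + carrots with both tight: 1.412 servings and 3.725 servings → $2.04.
spinach + kale: intersection lies outside the first quadrant.
carrots + kale with both tight: 3.905 servings and 1.143 servings → $2.66.
So the least-cost plan costs $1.50.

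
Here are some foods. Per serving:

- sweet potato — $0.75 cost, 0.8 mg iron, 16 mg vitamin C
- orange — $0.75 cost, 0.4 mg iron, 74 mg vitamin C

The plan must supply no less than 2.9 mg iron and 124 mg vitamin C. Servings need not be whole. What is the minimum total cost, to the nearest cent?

$3.09

The cheapest plan sits at a corner of the feasible region — with two constraints it uses at most two foods.
sweet potato only: max(2.9/0.8, 124/16) = 7.75 servings → $5.81.
orange only: max(2.9/0.4, 124/74) = 7.25 servings → $5.44.
sweet potato + orange with both tight: 3.125 servings and 1 serving → $3.09.
The minimum over all feasible corners is $3.09.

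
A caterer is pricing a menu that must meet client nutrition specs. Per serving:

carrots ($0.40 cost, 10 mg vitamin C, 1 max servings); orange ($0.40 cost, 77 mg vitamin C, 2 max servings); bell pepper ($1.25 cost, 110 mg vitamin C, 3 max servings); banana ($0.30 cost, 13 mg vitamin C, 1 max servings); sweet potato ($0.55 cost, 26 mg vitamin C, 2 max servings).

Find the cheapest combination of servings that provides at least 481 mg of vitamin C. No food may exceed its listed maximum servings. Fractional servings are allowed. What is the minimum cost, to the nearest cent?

$4.52

Cost per mg of vitamin C: orange $0.0052, bell pepper $0.0114, sweet potato $0.0212, banana $0.0231, carrots $0.0400.
Take 2 servings of orange: +154.0 mg vitamin C for $0.80 (total $0.80, still need 327.0 mg).
Take 2.973 servings of bell pepper: +327.0 mg vitamin C for $3.72 (total $4.52, still need 0.0 mg).
Greedy by cheapest-per-mg is optimal for a single linear constraint, so the minimum cost is $4.52.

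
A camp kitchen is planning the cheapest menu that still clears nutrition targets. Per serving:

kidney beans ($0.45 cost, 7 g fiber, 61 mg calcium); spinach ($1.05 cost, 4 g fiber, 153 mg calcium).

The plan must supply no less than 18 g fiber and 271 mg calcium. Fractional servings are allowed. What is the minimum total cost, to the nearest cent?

This is a tiny linear program; its minimum lies at a vertex of the feasible set. List the vertices and price them.
kidney beans only: max(18/7, 271/61) = 4.443 servings → $2.00.
spinach only: max(18/4, 271/153) = 4.5 servings → $4.72.
kidney beans + spinach with both tight: 2.019 servings and 0.9661 servings → $1.92.
Cheapest feasible corner: $1.92.

$1.92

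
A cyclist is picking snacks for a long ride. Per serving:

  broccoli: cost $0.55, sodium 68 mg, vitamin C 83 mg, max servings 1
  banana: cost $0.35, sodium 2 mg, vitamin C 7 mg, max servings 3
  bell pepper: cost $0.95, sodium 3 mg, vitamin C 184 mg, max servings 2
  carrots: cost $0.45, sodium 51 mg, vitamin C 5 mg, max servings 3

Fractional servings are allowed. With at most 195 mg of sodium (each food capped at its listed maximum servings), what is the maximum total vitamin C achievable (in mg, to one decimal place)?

Vitamin C per mg sodium: bell pepper 61.33, banana 3.5, broccoli 1.221, carrots 0.09804.
Take 2 servings of bell pepper: uses 6 mg sodium, +368.0 mg vitamin C (running total 368.0 mg).
Take 3 servings of banana: uses 6 mg sodium, +21.0 mg vitamin C (running total 389.0 mg).
Take 1 serving of broccoli: uses 68 mg sodium, +83.0 mg vitamin C (running total 472.0 mg).
Take 2.255 servings of carrots: uses 115 mg sodium, +11.3 mg vitamin C (running total 483.3 mg).
Filling greedily by vitamin C-per-mg sodium is optimal for one linear limit, giving 483.3 mg.

483.3 mg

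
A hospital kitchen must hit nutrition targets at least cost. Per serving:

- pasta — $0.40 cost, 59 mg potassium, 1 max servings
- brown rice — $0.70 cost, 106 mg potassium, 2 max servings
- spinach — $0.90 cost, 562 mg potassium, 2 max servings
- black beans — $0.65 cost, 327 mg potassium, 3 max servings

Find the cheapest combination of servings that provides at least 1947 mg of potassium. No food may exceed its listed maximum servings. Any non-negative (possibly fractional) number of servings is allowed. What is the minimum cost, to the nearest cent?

Cost per mg of potassium: spinach $0.0016, black beans $0.0020, brown rice $0.0066, pasta $0.0068.
Take 2 servings of spinach: +1124.0 mg potassium for $1.80 (total $1.80, still need 823.0 mg).
Take 2.517 servings of black beans: +823.0 mg potassium for $1.64 (total $3.44, still need 0.0 mg).
Filling from the cheapest source first is optimal under one linear minimum: $3.44.

$3.44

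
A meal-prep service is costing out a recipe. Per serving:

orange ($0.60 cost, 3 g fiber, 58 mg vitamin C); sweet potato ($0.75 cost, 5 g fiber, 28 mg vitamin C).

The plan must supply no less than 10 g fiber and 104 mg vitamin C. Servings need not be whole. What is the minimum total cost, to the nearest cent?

orange only: max(10/3, 104/58) = 3.333 servings → $2.00.
sweet potato only: max(10/5, 104/28) = 3.714 servings → $2.79.
orange + sweet potato with both tight: 1.165 servings and 1.301 servings → $1.67.
So the least-cost plan costs $1.67.

$1.67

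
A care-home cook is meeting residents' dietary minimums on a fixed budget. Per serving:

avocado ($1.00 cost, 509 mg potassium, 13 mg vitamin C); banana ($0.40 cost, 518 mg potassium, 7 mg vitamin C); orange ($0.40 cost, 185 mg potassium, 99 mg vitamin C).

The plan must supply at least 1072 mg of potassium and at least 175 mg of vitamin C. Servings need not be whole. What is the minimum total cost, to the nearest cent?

This is a tiny linear program; its minimum lies at a vertex of the feasible set. List the vertices and price them.
avocado only: max(1072/509, 175/13) = 13.46 servings → $13.46.
banana only: max(1072/518, 175/7) = 25 servings → $10.00.
orange only: max(1072/185, 175/99) = 5.795 servings → $2.32.
avocado + banana: intersection lies outside the first quadrant.
avocado + orange with both tight: 1.537 servings and 1.566 servings → $2.16.
banana + orange with both tight: 1.475 servings and 1.663 servings → $1.26.
Cheapest feasible corner: $1.26.

$1.26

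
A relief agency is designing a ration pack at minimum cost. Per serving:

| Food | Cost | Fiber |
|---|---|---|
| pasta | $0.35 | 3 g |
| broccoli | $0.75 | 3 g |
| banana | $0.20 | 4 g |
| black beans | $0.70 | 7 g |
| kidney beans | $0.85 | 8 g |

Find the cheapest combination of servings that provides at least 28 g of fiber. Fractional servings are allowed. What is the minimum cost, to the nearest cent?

Cost per g of fiber: banana $0.0500, black beans $0.1000, kidney beans $0.1062, pasta $0.1167, broccoli $0.2500.
With no serving limits, use only banana: 28 g / 4 g = 7 servings × $0.20 = $1.40.

$1.40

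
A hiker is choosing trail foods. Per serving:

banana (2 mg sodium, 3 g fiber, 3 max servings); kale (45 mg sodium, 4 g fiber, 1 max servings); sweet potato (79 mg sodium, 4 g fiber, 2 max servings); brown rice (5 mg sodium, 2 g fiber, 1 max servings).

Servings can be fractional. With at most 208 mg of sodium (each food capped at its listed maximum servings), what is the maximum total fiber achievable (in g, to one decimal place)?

22.7 g

Fiber per mg sodium: banana 1.5, brown rice 0.4, kale 0.08889, sweet potato 0.05063.
Take 3 servings of banana: uses 6 mg sodium, +9.0 g fiber (running total 9.0 g).
Take 1 serving of brown rice: uses 5 mg sodium, +2.0 g fiber (running total 11.0 g).
Take 1 serving of kale: uses 45 mg sodium, +4.0 g fiber (running total 15.0 g).
Take 1.924 servings of sweet potato: uses 152 mg sodium, +7.7 g fiber (running total 22.7 g).
Greedy by best ratio exhausts the sodium allowance optimally: 22.7 g.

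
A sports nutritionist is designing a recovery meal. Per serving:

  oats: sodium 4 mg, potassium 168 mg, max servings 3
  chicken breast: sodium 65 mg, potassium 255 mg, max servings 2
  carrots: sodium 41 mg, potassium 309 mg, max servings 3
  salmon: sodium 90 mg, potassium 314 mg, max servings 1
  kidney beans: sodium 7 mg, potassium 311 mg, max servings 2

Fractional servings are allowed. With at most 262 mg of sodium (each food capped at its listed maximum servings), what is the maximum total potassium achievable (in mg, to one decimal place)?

Potassium per mg sodium: kidney beans 44.43, oats 42, carrots 7.537, chicken breast 3.923, salmon 3.489.
Take 2 servings of kidney beans: uses 14 mg sodium, +622.0 mg potassium (running total 622.0 mg).
Take 3 servings of oats: uses 12 mg sodium, +504.0 mg potassium (running total 1126.0 mg).
Take 3 servings of carrots: uses 123 mg sodium, +927.0 mg potassium (running total 2053.0 mg).
Take 1.738 servings of chicken breast: uses 113 mg sodium, +443.3 mg potassium (running total 2496.3 mg).
Filling greedily by potassium-per-mg sodium is optimal for one linear limit, giving 2496.3 mg.

2496.3 mg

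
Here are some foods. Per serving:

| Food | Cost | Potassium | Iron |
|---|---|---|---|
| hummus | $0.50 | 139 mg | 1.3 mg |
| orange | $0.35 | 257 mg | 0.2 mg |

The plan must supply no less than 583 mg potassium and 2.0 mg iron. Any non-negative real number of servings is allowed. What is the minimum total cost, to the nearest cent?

$1.20

An LP optimum is at a vertex; with two nutrient constraints at most two foods are used. Check each candidate.
hummus only: max(583/139, 2.0/1.3) = 4.194 servings → $2.10.
orange only: max(583/257, 2.0/0.2) = 10 servings → $3.50.
hummus + orange with both tight: 1.297 servings and 1.567 servings → $1.20.
Cheapest feasible corner: $1.20.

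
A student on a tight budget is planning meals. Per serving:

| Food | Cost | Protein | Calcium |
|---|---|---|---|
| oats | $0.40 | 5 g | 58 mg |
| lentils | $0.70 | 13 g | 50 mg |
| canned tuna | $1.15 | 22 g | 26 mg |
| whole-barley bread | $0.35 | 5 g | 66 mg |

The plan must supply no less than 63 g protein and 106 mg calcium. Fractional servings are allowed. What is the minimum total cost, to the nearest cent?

$3.31

A basic optimal solution has at most two foods positive. Try each food alone and each pair with both targets met exactly.
oats only: max(63/5, 106/58) = 12.6 servings → $5.04.
lentils only: max(63/13, 106/50) = 4.846 servings → $3.39.
canned tuna only: max(63/22, 106/26) = 4.077 servings → $4.69.
whole-barley bread only: max(63/5, 106/66) = 12.6 servings → $4.41.
oats + lentils with both targets exact would need a negative amount; discard.
oats + canned tuna with both tight: 0.6056 servings and 2.726 servings → $3.38.
oats + whole-barley bread: the both-tight solution has a negative serving — not a feasible corner.
lentils + canned tuna with both tight: 0.9108 servings and 2.325 servings → $3.31.
lentils + whole-barley bread: the both-tight solution has a negative serving — not a feasible corner.
canned tuna + whole-barley bread with both tight: 2.744 servings and 0.525 servings → $3.34.
Cheapest feasible corner: $3.31.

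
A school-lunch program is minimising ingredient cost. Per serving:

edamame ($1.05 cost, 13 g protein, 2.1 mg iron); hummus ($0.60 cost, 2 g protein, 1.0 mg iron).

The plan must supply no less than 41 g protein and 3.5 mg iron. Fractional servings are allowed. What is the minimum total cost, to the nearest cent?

$3.31

edamame only: max(41/13, 3.5/2.1) = 3.154 servings → $3.31.
hummus only: max(41/2, 3.5/1.0) = 20.5 servings → $12.30.
edamame + hummus with both targets exact would need a negative amount; discard.
So the least-cost plan costs $3.31.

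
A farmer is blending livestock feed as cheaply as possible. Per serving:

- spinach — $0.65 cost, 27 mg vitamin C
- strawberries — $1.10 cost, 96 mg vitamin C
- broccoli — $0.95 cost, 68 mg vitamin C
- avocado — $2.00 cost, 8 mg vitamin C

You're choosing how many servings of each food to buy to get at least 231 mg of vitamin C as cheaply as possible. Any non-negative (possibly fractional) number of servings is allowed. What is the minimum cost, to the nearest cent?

$2.65

Cost per mg of vitamin C: strawberries $0.0115, broccoli $0.0140, spinach $0.0241, avocado $0.2500.
With no serving limits, use only strawberries: 231 mg / 96 mg = 2.406 servings × $1.10 = $2.65.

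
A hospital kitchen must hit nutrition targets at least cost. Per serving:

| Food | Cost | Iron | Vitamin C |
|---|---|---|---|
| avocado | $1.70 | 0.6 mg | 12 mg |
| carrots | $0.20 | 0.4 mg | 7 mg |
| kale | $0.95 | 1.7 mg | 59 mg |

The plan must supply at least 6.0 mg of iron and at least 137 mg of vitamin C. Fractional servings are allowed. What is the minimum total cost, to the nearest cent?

Two binding constraints pin down two serving amounts, so the optimal mix uses at most two foods. The candidates are each food alone (scaled to the tighter of iron/vitamin C) and each pair with both constraints tight.
avocado only: max(6.0/0.6, 137/12) = 11.42 servings → $19.41.
carrots only: max(6.0/0.4, 137/7) = 19.57 servings → $3.91.
kale only: max(6.0/1.7, 137/59) = 3.529 servings → $3.35.
avocado + carrots with both targets exact would need a negative amount; discard.
avocado + kale with both tight: 8.073 servings and 0.68 servings → $14.37.
carrots + kale with both tight: 10.35 servings and 1.094 servings → $3.11.
Cheapest feasible corner: $3.11.

$3.11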